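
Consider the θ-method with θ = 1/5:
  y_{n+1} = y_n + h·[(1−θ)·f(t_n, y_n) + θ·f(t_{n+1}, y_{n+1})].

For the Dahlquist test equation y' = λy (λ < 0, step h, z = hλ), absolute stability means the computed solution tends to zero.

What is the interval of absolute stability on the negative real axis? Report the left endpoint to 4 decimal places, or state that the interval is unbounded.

(-3.3333, 0).

On y'=λy, z=hλ:
  y_{n+1} = y_n + z·[4/5·y_n + 1/5·y_{n+1}] ⇒ (1 − 1/5z)y_{n+1} = (1 + 4/5z)y_n
  Hence R(z) = (1 + 4/5z)/(1 − 1/5z).

Find x<0 with |R(x)|<1.
x=-0.44: |R|=0.5956
R=−1: 1+4/5x = −1+1/5x ⇒ -3/5x=2 ⇒ x=2/(-3/5)=-3.3333
Confirm numerically:
  x=-3.250: |R|=0.96970 <1
  x=-2.269: |R|=0.56074 <1
  x=-2.193: |R|=0.52440 <1
  x=-1.391: |R|=0.08825 <1
  x=-3.868: |R|=1.18088 >1
  x=-3.618: |R|=1.09909 >1
Interval (-3.3333, 0).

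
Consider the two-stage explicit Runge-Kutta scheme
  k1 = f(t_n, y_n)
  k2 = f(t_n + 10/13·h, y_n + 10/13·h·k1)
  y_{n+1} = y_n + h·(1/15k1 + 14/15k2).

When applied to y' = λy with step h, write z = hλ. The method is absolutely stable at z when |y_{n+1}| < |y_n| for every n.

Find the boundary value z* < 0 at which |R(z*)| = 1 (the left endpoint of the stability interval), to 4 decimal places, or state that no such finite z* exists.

left endpoint -1.3929.

Set f=λy, z=hλ:
  k1=λy_n ⇒ h·k1=z·y_n;  k2=λ(1+10/13z)y_n ⇒ h·k2=z(1+10/13z)y_n
  y_{n+1}/y_n = 1 + 1/15z + 14/15z(1+10/13z) = 1 + z + 28/39z²
  so R(z) = 1 + z + 28/39z².

Find x<0 with |R(x)|<1.
x=-0.75: |R|=0.6538
R=1: x+28/39x²=0 ⇒ x=−39/28=-1.3929; min R=1−1/(4·28/39)=0.6518>−1
Confirm numerically:
  x=-1.026: |R|=0.72977 <1
  x=-0.913: |R|=0.68546 <1
  x=-0.568: |R|=0.66363 <1
  x=-1.815: |R|=1.55008 >1
  x=-1.416: |R|=1.02353 >1
Stable set (-1.3929, 0).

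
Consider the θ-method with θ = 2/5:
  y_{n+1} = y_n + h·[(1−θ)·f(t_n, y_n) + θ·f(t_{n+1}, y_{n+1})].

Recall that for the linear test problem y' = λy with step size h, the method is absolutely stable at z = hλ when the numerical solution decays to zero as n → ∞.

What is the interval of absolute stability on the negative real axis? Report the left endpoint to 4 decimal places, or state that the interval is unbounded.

z∈(-10.0000,0).

Set f=λy, z=hλ:
  y_{n+1} = y_n + z·[3/5·y_n + 2/5·y_{n+1}] ⇒ (1 − 2/5z)y_{n+1} = (1 + 3/5z)y_n
  Hence R(z) = (1 + 3/5z)/(1 − 2/5z).

Boundary: |R(x)|=1, x<0.
x=-1.57: |R|=0.0356
R=−1: 1+3/5x = −1+2/5x ⇒ -1/5x=2 ⇒ x=2/(-1/5)=-10.0000
Confirm numerically:
  x=-4.876: |R|=0.65266 <1
  x=-4.592: |R|=0.61873 <1
  x=-4.191: |R|=0.56591 <1
  x=-10.373: |R|=1.01449 >1
  x=-10.243: |R|=1.00953 >1
So |R|<1 on (-10.0000, 0).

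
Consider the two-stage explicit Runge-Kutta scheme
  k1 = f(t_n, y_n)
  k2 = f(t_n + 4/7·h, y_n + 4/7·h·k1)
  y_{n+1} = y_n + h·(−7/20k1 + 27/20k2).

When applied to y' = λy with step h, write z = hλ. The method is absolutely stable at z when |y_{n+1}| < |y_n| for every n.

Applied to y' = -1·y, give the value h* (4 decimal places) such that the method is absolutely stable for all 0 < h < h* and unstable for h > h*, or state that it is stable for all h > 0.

(-1.2963,0); λ=-1 ⇒ h* = (35/27)/1 = 1.2963.

Test eqn y'=λy, z=hλ:
  k1=λy_n ⇒ h·k1=z·y_n;  k2=λ(1+4/7z)y_n ⇒ h·k2=z(1+4/7z)y_n
  y_{n+1}/y_n = 1 − 7/20z + 27/20z(1+4/7z) = 1 + z + 27/35z²
  ⇒ R(z) = 1 + z + 27/35z².

Solve |R(x)|<1 on ℝ⁻.
x=-1.35: |R|=1.0559
R=1: x+27/35x²=0 ⇒ x=−35/27=-1.2963; min R=1−1/(4·27/35)=0.6759>−1
Confirm numerically:
  x=-1.128: |R|=0.85355 <1
  x=-0.654: |R|=0.67595 <1
  x=-0.528: |R|=0.68706 <1
  x=-1.782: |R|=1.66769 >1
  x=-1.743: |R|=1.60064 >1
So |R|<1 on (-1.2963, 0).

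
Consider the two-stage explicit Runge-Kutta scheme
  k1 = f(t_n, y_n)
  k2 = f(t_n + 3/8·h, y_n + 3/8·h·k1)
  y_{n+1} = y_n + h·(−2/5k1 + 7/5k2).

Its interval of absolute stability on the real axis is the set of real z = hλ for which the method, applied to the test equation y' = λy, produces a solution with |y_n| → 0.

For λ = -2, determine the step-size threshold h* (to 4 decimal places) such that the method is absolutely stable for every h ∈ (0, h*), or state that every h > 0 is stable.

(-1.9048,0); λ=-2 ⇒ h* = (40/21)/2 = 0.9524.

Test eqn y'=λy, z=hλ:
  k1=λy_n ⇒ h·k1=z·y_n;  k2=λ(1+3/8z)y_n ⇒ h·k2=z(1+3/8z)y_n
  y_{n+1}/y_n = 1 − 2/5z + 7/5z(1+3/8z) = 1 + z + 21/40z²
  R(z) = 1 + z + 21/40z².

Boundary: |R(x)|=1, x<0.
x=-0.71: |R|=0.5547
R=1: x+21/40x²=0 ⇒ x=−40/21=-1.9048; min R=1−1/(4·21/40)=0.5238>−1
Confirm numerically:
  x=-1.552: |R|=0.71257 <1
  x=-1.087: |R|=0.53332 <1
  x=-1.023: |R|=0.52643 <1
  x=-2.080: |R|=1.19136 >1
  x=-1.969: |R|=1.06640 >1
So |R|<1 on (-1.9048, 0).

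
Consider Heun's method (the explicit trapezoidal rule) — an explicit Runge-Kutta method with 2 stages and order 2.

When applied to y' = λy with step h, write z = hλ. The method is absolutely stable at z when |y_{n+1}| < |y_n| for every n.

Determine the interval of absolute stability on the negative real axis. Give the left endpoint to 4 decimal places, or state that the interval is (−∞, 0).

(-2.0000, 0).

With y'=λy (z=hλ):
  order 2, 2-stage ⇒ R(z)=1+z+z^2/2
  (e.g. R(-1.67)=0.72445, |R|=0.72445)

Need |R(x)|<1, x<0.
x=-1.67: |R|=0.7244
|R(-2.36)|=1.4248 |R(-1.78)|=0.8042 |R(-1.55)|=0.6513
Bisect:
  x_lo=-2.7088 |R|=1.9600  x_hi=-0.0645 |R|=0.9376
  mid=-1.38663 |R|=0.57474 →hi
  mid=-2.04772 |R|=1.04886 →lo
  mid=-1.71718 |R|=0.75717 →hi
  mid=-1.88245 |R|=0.88936 →hi
  mid=-1.96508 |R|=0.96569 →hi
  mid=-2.00640 |R|=1.00642 →lo
  mid=-1.98574 |R|=0.98585 →hi
  mid=-1.99607 |R|=0.99608 →hi
  mid=-2.00124 |R|=1.00124 →lo
  mid=-1.99866 |R|=0.99866 →hi
  ...
  [-2.00011,-1.99995] ⇒ x*=-2.0000
So |R|<1 on (-2.0000, 0).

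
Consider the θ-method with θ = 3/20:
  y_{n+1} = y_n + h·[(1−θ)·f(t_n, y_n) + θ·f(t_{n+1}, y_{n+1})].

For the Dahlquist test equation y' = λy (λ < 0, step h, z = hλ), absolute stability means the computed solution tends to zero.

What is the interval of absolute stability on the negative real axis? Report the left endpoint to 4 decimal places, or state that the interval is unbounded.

Test eqn y'=λy, z=hλ:
  y_{n+1} = y_n + z·[17/20·y_n + 3/20·y_{n+1}] ⇒ (1 − 3/20z)y_{n+1} = (1 + 17/20z)y_n
  ⇒ R(z) = (1 + 17/20z)/(1 − 3/20z).

Find x<0 with |R(x)|<1.
x=-1.04: |R|=0.1003
R=−1: 1+17/20x = −1+3/20x ⇒ -7/10x=2 ⇒ x=2/(-7/10)=-2.8571
Confirm numerically:
  x=-2.651: |R|=0.89676 <1
  x=-2.425: |R|=0.77819 <1
  x=-2.329: |R|=0.72602 <1
  x=-3.130: |R|=1.12998 >1
  x=-3.002: |R|=1.06992 >1
Stable set (-2.8571, 0).

(-2.8571, 0).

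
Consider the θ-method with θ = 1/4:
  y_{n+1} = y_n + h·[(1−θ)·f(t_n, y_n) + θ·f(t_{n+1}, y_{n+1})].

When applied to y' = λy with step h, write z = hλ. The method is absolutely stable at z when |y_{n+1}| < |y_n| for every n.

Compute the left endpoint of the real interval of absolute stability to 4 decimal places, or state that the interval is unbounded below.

z* = -4.0000.

With y'=λy (z=hλ):
  y_{n+1} = y_n + z·[3/4·y_n + 1/4·y_{n+1}] ⇒ (1 − 1/4z)y_{n+1} = (1 + 3/4z)y_n
  so R(z) = (1 + 3/4z)/(1 − 1/4z).

Boundary: |R(x)|=1, x<0.
x=-0.72: |R|=0.3898
R=−1: 1+3/4x = −1+1/4x ⇒ -1/2x=2 ⇒ x=2/(-1/2)=-4.0000
Confirm numerically:
  x=-3.881: |R|=0.96980 <1
  x=-3.867: |R|=0.96619 <1
  x=-1.802: |R|=0.24233 <1
  x=-4.269: |R|=1.06506 >1
  x=-4.247: |R|=1.05990 >1
  x=-4.236: |R|=1.05731 >1
Interval (-4.0000, 0).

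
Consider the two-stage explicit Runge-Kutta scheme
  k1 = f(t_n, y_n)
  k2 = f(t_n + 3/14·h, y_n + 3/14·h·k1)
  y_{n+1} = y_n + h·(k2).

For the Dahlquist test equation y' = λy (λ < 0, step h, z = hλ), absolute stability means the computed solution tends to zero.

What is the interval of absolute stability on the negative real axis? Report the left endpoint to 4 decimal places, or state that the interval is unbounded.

z∈(-4.6667,0).

On y'=λy, z=hλ:
  k1=λy_n ⇒ h·k1=z·y_n;  k2=λ(1+3/14z)y_n ⇒ h·k2=z(1+3/14z)y_n
  y_{n+1}/y_n = 1 + z(1+3/14z) = 1 + z + 3/14z²
  Hence R(z) = 1 + z + 3/14z².

Find x<0 with |R(x)|<1.
x=-0.58: |R|=0.4921
R=1: x+3/14x²=0 ⇒ x=−14/3=-4.6667; min R=1−1/(4·3/14)=-0.1667>−1
Confirm numerically:
  x=-3.225: |R|=0.00371 <1
  x=-3.047: |R|=0.05753 <1
  x=-2.927: |R|=0.09114 <1
  x=-2.606: |R|=0.15074 <1
  x=-5.164: |R|=1.55033 >1
  x=-4.895: |R|=1.23951 >1
  x=-4.861: |R|=1.20243 >1
Interval (-4.6667, 0).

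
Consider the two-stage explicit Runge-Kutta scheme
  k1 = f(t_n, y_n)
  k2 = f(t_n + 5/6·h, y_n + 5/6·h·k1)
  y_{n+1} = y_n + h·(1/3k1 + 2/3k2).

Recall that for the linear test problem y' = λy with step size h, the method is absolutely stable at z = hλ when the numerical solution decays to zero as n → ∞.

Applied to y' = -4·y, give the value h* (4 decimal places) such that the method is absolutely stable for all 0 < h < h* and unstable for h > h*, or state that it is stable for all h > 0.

(-1.8000,0); λ=-4 ⇒ h* = (9/5)/4 = 0.4500.

Set f=λy, z=hλ:
  k1=λy_n ⇒ h·k1=z·y_n;  k2=λ(1+5/6z)y_n ⇒ h·k2=z(1+5/6z)y_n
  y_{n+1}/y_n = 1 + 1/3z + 2/3z(1+5/6z) = 1 + z + 5/9z²
  R(z) = 1 + z + 5/9z².

Need |R(x)|<1, x<0.
x=-0.98: |R|=0.5536
R=1: x+5/9x²=0 ⇒ x=−9/5=-1.8000; min R=1−1/(4·5/9)=0.5500>−1
Confirm numerically:
  x=-1.338: |R|=0.65658 <1
  x=-1.314: |R|=0.64522 <1
  x=-1.168: |R|=0.58990 <1
  x=-1.017: |R|=0.55760 <1
  x=-2.282: |R|=1.61107 >1
  x=-2.038: |R|=1.26947 >1
  x=-1.951: |R|=1.16367 >1
So |R|<1 on (-1.8000, 0).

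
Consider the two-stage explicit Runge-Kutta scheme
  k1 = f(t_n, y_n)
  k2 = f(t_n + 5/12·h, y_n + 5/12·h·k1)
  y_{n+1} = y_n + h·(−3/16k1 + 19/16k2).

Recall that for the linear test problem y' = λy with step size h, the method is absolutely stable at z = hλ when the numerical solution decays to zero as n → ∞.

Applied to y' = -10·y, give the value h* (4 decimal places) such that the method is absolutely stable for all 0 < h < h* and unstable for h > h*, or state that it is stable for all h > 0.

Test eqn y'=λy, z=hλ:
  k1=λy_n ⇒ h·k1=z·y_n;  k2=λ(1+5/12z)y_n ⇒ h·k2=z(1+5/12z)y_n
  y_{n+1}/y_n = 1 − 3/16z + 19/16z(1+5/12z) = 1 + z + 95/192z²
  Hence R(z) = 1 + z + 95/192z².

Solve |R(x)|<1 on ℝ⁻.
x=-0.74: |R|=0.5309
R=1: x+95/192x²=0 ⇒ x=−192/95=-2.0211; min R=1−1/(4·95/192)=0.4947>−1
Confirm numerically:
  x=-1.524: |R|=0.62519 <1
  x=-1.347: |R|=0.55075 <1
  x=-1.097: |R|=0.49844 <1
  x=-1.016: |R|=0.49475 <1
  x=-2.468: |R|=1.54579 >1
  x=-2.467: |R|=1.54435 >1
  x=-2.351: |R|=1.38381 >1
Stable set (-2.0211, 0).

(-2.0211,0); λ=-10 ⇒ h* = (192/95)/10 = 0.2021.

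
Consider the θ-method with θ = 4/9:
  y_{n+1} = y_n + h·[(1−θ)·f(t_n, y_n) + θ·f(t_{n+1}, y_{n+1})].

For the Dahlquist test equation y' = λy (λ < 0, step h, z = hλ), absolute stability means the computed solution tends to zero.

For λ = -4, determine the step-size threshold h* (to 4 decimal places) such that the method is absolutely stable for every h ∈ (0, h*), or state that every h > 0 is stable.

On y'=λy, z=hλ:
  y_{n+1} = y_n + z·[5/9·y_n + 4/9·y_{n+1}] ⇒ (1 − 4/9z)y_{n+1} = (1 + 5/9z)y_n
  R(z) = (1 + 5/9z)/(1 − 4/9z).

Boundary: |R(x)|=1, x<0.
x=-1.63: |R|=0.0548
R=−1: 1+5/9x = −1+4/9x ⇒ -1/9x=2 ⇒ x=2/(-1/9)=-18.0000
Confirm numerically:
  x=-17.136: |R|=0.98886 <1
  x=-14.455: |R|=0.94695 <1
  x=-9.883: |R|=0.83275 <1
  x=-18.458: |R|=1.00553 >1
  x=-18.306: |R|=1.00372 >1
  x=-18.279: |R|=1.00340 >1
Interval (-18.0000, 0).

(-18.0000,0); λ=-4 ⇒ h* = (18)/4 = 4.5000.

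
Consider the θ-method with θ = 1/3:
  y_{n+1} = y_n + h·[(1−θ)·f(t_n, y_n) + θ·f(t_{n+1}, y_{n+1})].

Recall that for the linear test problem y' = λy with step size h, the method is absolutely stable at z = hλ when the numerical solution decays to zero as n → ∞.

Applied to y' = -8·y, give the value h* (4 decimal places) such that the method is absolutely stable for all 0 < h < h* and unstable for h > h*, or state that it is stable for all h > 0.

On y'=λy, z=hλ:
  y_{n+1} = y_n + z·[2/3·y_n + 1/3·y_{n+1}] ⇒ (1 − 1/3z)y_{n+1} = (1 + 2/3z)y_n
  so R(z) = (1 + 2/3z)/(1 − 1/3z).

Find x<0 with |R(x)|<1.
x=-1.38: |R|=0.0548
R=−1: 1+2/3x = −1+1/3x ⇒ -1/3x=2 ⇒ x=2/(-1/3)=-6.0000
Confirm numerically:
  x=-4.587: |R|=0.81376 <1
  x=-3.881: |R|=0.69205 <1
  x=-2.810: |R|=0.45095 <1
  x=-6.503: |R|=1.05293 >1
  x=-6.132: |R|=1.01445 >1
Stable set (-6.0000, 0).

(-6.0000,0); λ=-8 ⇒ h* = (6)/8 = 0.7500.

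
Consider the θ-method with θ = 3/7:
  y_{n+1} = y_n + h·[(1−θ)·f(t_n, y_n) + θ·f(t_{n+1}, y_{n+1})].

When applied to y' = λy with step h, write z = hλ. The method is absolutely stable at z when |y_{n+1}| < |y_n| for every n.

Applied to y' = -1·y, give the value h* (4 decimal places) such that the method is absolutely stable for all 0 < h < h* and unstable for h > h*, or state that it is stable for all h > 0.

Set f=λy, z=hλ:
  y_{n+1} = y_n + z·[4/7·y_n + 3/7·y_{n+1}] ⇒ (1 − 3/7z)y_{n+1} = (1 + 4/7z)y_n
  so R(z) = (1 + 4/7z)/(1 − 3/7z).

Boundary: |R(x)|=1, x<0.
x=-0.43: |R|=0.6369
R=−1: 1+4/7x = −1+3/7x ⇒ -1/7x=2 ⇒ x=2/(-1/7)=-14.0000
Confirm numerically:
  x=-13.810: |R|=0.99608 <1
  x=-13.268: |R|=0.98436 <1
  x=-10.846: |R|=0.92023 <1
  x=-7.465: |R|=0.77768 <1
  x=-14.585: |R|=1.01153 >1
  x=-14.527: |R|=1.01042 >1
  x=-14.237: |R|=1.00477 >1
Stable set (-14.0000, 0).

(-14.0000,0); λ=-1 ⇒ h* = (14)/1 = 14.0000.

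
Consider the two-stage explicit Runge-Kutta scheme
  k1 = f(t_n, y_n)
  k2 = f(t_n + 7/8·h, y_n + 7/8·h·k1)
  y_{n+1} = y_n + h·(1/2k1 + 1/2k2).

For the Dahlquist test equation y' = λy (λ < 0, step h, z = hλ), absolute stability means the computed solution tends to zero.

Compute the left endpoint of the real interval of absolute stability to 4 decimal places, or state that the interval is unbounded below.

Test eqn y'=λy, z=hλ:
  k1=λy_n ⇒ h·k1=z·y_n;  k2=λ(1+7/8z)y_n ⇒ h·k2=z(1+7/8z)y_n
  y_{n+1}/y_n = 1 + 1/2z + 1/2z(1+7/8z) = 1 + z + 7/16z²
  so R(z) = 1 + z + 7/16z².

Solve |R(x)|<1 on ℝ⁻.
x=-0.63: |R|=0.5436
R=1: x+7/16x²=0 ⇒ x=−16/7=-2.2857; min R=1−1/(4·7/16)=0.4286>−1
Confirm numerically:
  x=-1.449: |R|=0.46958 <1
  x=-1.345: |R|=0.44645 <1
  x=-1.170: |R|=0.42889 <1
  x=-2.837: |R|=1.68425 >1
  x=-2.658: |R|=1.43292 >1
Interval (-2.2857, 0).

z* = -2.2857.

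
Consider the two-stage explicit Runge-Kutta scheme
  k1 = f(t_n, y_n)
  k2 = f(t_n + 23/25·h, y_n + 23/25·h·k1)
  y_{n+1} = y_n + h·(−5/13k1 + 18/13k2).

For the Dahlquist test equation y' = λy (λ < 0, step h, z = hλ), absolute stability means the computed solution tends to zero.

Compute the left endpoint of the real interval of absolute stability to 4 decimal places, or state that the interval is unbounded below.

left endpoint -0.7850.

Set f=λy, z=hλ:
  k1=λy_n ⇒ h·k1=z·y_n;  k2=λ(1+23/25z)y_n ⇒ h·k2=z(1+23/25z)y_n
  y_{n+1}/y_n = 1 − 5/13z + 18/13z(1+23/25z) = 1 + z + 414/325z²
  Hence R(z) = 1 + z + 414/325z².

Boundary: |R(x)|=1, x<0.
x=-0.66: |R|=0.8949
R=1: x+414/325x²=0 ⇒ x=−325/414=-0.7850; min R=1−1/(4·414/325)=0.8037>−1
Confirm numerically:
  x=-0.654: |R|=0.89084 <1
  x=-0.546: |R|=0.83375 <1
  x=-0.459: |R|=0.80938 <1
  x=-1.266: |R|=1.77566 >1
  x=-0.889: |R|=1.11775 >1
  x=-0.835: |R|=1.05316 >1
So |R|<1 on (-0.7850, 0).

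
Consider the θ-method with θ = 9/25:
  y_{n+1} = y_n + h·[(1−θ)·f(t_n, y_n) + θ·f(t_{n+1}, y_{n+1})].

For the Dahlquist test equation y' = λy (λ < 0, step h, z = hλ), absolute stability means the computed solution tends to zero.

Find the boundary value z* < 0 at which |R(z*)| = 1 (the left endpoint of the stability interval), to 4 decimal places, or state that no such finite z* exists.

Set f=λy, z=hλ:
  y_{n+1} = y_n + z·[16/25·y_n + 9/25·y_{n+1}] ⇒ (1 − 9/25z)y_{n+1} = (1 + 16/25z)y_n
  Hence R(z) = (1 + 16/25z)/(1 − 9/25z).

Boundary: |R(x)|=1, x<0.
x=-0.88: |R|=0.3317
R=−1: 1+16/25x = −1+9/25x ⇒ -7/25x=2 ⇒ x=2/(-7/25)=-7.1429
Confirm numerically:
  x=-6.767: |R|=0.96937 <1
  x=-5.774: |R|=0.87550 <1
  x=-5.204: |R|=0.81107 <1
  x=-7.511: |R|=1.02783 >1
  x=-7.398: |R|=1.01950 >1
  x=-7.272: |R|=1.00999 >1
Interval (-7.1429, 0).

left endpoint -7.1429.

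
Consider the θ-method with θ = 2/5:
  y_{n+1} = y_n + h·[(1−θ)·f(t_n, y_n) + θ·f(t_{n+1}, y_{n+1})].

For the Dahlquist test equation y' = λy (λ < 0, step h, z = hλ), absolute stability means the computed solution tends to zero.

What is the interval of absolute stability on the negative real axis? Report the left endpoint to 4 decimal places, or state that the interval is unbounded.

z∈(-10.0000,0).

Test eqn y'=λy, z=hλ:
  y_{n+1} = y_n + z·[3/5·y_n + 2/5·y_{n+1}] ⇒ (1 − 2/5z)y_{n+1} = (1 + 3/5z)y_n
  so R(z) = (1 + 3/5z)/(1 − 2/5z).

Need |R(x)|<1, x<0.
x=-0.9: |R|=0.3382
R=−1: 1+3/5x = −1+2/5x ⇒ -1/5x=2 ⇒ x=2/(-1/5)=-10.0000
Confirm numerically:
  x=-8.083: |R|=0.90943 <1
  x=-7.318: |R|=0.86341 <1
  x=-7.023: |R|=0.84369 <1
  x=-10.281: |R|=1.01099 >1
  x=-10.043: |R|=1.00171 >1
Stable set (-10.0000, 0).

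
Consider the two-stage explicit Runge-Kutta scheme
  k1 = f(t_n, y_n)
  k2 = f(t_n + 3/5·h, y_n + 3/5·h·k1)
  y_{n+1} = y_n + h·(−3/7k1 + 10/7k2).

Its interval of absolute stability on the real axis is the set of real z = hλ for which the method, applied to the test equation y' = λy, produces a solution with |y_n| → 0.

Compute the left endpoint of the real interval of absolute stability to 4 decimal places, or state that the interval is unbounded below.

z* = -1.1667.

With y'=λy (z=hλ):
  k1=λy_n ⇒ h·k1=z·y_n;  k2=λ(1+3/5z)y_n ⇒ h·k2=z(1+3/5z)y_n
  y_{n+1}/y_n = 1 − 3/7z + 10/7z(1+3/5z) = 1 + z + 6/7z²
  R(z) = 1 + z + 6/7z².

Solve |R(x)|<1 on ℝ⁻.
x=-0.42: |R|=0.7312
R=1: x+6/7x²=0 ⇒ x=−7/6=-1.1667; min R=1−1/(4·6/7)=0.7083>−1
Confirm numerically:
  x=-1.083: |R|=0.92233 <1
  x=-0.892: |R|=0.79000 <1
  x=-0.835: |R|=0.76262 <1
  x=-0.647: |R|=0.71181 <1
  x=-1.507: |R|=1.43961 >1
  x=-1.505: |R|=1.43645 >1
  x=-1.187: |R|=1.02069 >1
Stable set (-1.1667, 0).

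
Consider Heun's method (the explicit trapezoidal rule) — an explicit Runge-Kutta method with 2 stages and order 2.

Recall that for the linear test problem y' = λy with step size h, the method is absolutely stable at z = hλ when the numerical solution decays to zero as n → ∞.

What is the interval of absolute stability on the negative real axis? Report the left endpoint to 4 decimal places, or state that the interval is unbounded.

z∈(-2.0000,0).

Test eqn y'=λy, z=hλ:
  order 2, 2-stage ⇒ R(z)=1+z+z^2/2
  (e.g. R(-0.66)=0.55780, |R|=0.55780)

Solve |R(x)|<1 on ℝ⁻.
x=-0.66: |R|=0.5578
|R(-1.74)|=0.7738 |R(-0.56)|=0.5968 |R(-0.54)|=0.6058
Bisect:
  x_lo=-2.6083 |R|=1.7933  x_hi=-0.3539 |R|=0.7087
  mid=-1.48110 |R|=0.61573 →hi
  mid=-2.04468 |R|=1.04568 →lo
  mid=-1.76289 |R|=0.79100 →hi
  mid=-1.90379 |R|=0.90841 →hi
  mid=-1.97423 |R|=0.97457 →hi
  mid=-2.00946 |R|=1.00950 →lo
  mid=-1.99185 |R|=0.99188 →hi
  ...
  [-2.00010,-1.99996] ⇒ x*=-2.0000
Interval (-2.0000, 0).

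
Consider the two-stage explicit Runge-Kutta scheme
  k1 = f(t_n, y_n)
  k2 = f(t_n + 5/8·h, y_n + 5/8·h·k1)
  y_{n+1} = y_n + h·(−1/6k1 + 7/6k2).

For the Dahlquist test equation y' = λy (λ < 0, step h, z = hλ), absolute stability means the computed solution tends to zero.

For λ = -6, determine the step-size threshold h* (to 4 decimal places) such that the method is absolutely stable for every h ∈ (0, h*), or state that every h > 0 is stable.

(-1.3714,0); λ=-6 ⇒ h* = (48/35)/6 = 0.2286.

Set f=λy, z=hλ:
  k1=λy_n ⇒ h·k1=z·y_n;  k2=λ(1+5/8z)y_n ⇒ h·k2=z(1+5/8z)y_n
  y_{n+1}/y_n = 1 − 1/6z + 7/6z(1+5/8z) = 1 + z + 35/48z²
  Hence R(z) = 1 + z + 35/48z².

Boundary: |R(x)|=1, x<0.
x=-1.19: |R|=0.8426
R=1: x+35/48x²=0 ⇒ x=−48/35=-1.3714; min R=1−1/(4·35/48)=0.6571>−1
Confirm numerically:
  x=-1.028: |R|=0.74257 <1
  x=-0.870: |R|=0.68191 <1
  x=-0.840: |R|=0.67450 <1
  x=-0.765: |R|=0.66173 <1
  x=-1.719: |R|=1.43566 >1
  x=-1.544: |R|=1.19429 >1
Interval (-1.3714, 0).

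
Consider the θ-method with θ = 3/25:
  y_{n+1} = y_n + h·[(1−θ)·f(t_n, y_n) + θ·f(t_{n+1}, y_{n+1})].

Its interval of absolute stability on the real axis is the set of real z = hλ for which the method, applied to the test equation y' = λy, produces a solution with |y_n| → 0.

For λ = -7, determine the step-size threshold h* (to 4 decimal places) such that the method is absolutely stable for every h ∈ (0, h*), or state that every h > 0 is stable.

On y'=λy, z=hλ:
  y_{n+1} = y_n + z·[22/25·y_n + 3/25·y_{n+1}] ⇒ (1 − 3/25z)y_{n+1} = (1 + 22/25z)y_n
  ⇒ R(z) = (1 + 22/25z)/(1 − 3/25z).

Boundary: |R(x)|=1, x<0.
x=-1.76: |R|=0.4531
R=−1: 1+22/25x = −1+3/25x ⇒ -19/25x=2 ⇒ x=2/(-19/25)=-2.6316
Confirm numerically:
  x=-2.388: |R|=0.85611 <1
  x=-2.140: |R|=0.70274 <1
  x=-1.781: |R|=0.46739 <1
  x=-1.536: |R|=0.29695 <1
  x=-3.197: |R|=1.31057 >1
  x=-2.960: |R|=1.18418 >1
Stable set (-2.6316, 0).

(-2.6316,0); λ=-7 ⇒ h* = (50/19)/7 = 0.3759.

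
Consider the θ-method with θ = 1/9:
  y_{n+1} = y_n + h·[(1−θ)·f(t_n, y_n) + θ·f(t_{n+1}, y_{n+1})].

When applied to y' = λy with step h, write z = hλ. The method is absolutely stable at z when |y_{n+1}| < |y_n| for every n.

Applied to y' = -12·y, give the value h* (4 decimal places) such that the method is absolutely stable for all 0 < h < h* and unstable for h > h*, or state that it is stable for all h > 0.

On y'=λy, z=hλ:
  y_{n+1} = y_n + z·[8/9·y_n + 1/9·y_{n+1}] ⇒ (1 − 1/9z)y_{n+1} = (1 + 8/9z)y_n
  Hence R(z) = (1 + 8/9z)/(1 − 1/9z).

Need |R(x)|<1, x<0.
x=-1.77: |R|=0.4791
R=−1: 1+8/9x = −1+1/9x ⇒ -7/9x=2 ⇒ x=2/(-7/9)=-2.5714
Confirm numerically:
  x=-2.390: |R|=0.88850 <1
  x=-2.226: |R|=0.78461 <1
  x=-2.020: |R|=0.64973 <1
  x=-1.102: |R|=0.01821 <1
  x=-3.068: |R|=1.28803 >1
  x=-2.953: |R|=1.22346 >1
Interval (-2.5714, 0).

(-2.5714,0); λ=-12 ⇒ h* = (18/7)/12 = 0.2143.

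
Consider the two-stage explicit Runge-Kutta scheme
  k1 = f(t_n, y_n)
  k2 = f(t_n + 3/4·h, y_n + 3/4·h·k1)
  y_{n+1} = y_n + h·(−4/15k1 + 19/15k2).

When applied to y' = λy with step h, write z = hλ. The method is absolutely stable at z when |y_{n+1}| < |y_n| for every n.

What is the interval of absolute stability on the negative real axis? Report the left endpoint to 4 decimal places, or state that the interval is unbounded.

z∈(-1.0526,0).

Test eqn y'=λy, z=hλ:
  k1=λy_n ⇒ h·k1=z·y_n;  k2=λ(1+3/4z)y_n ⇒ h·k2=z(1+3/4z)y_n
  y_{n+1}/y_n = 1 − 4/15z + 19/15z(1+3/4z) = 1 + z + 19/20z²
  so R(z) = 1 + z + 19/20z².

Need |R(x)|<1, x<0.
x=-1.31: |R|=1.3203
R=1: x+19/20x²=0 ⇒ x=−20/19=-1.0526; min R=1−1/(4·19/20)=0.7368>−1
Confirm numerically:
  x=-1.007: |R|=0.95635 <1
  x=-0.946: |R|=0.90417 <1
  x=-0.684: |R|=0.76046 <1
  x=-1.302: |R|=1.30844 >1
  x=-1.284: |R|=1.28222 >1
  x=-1.116: |R|=1.06718 >1
So |R|<1 on (-1.0526, 0).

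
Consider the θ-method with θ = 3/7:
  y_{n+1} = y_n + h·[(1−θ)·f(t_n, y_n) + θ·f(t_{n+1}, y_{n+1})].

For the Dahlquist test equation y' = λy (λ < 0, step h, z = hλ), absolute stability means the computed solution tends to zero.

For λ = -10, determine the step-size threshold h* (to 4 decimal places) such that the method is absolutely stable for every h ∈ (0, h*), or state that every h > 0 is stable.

Test eqn y'=λy, z=hλ:
  y_{n+1} = y_n + z·[4/7·y_n + 3/7·y_{n+1}] ⇒ (1 − 3/7z)y_{n+1} = (1 + 4/7z)y_n
  Hence R(z) = (1 + 4/7z)/(1 − 3/7z).

Need |R(x)|<1, x<0.
x=-0.48: |R|=0.6019
R=−1: 1+4/7x = −1+3/7x ⇒ -1/7x=2 ⇒ x=2/(-1/7)=-14.0000
Confirm numerically:
  x=-11.761: |R|=0.94705 <1
  x=-11.275: |R|=0.93325 <1
  x=-8.086: |R|=0.81080 <1
  x=-6.986: |R|=0.74912 <1
  x=-14.566: |R|=1.01116 >1
  x=-14.332: |R|=1.00664 >1
  x=-14.095: |R|=1.00193 >1
Stable set (-14.0000, 0).

(-14.0000,0); λ=-10 ⇒ h* = (14)/10 = 1.4000.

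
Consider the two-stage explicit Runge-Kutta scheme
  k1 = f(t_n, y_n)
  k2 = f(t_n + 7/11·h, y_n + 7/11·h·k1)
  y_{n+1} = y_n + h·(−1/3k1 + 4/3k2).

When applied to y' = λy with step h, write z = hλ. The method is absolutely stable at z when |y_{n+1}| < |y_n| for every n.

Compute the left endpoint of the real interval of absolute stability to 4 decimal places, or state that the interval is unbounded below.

z* = -1.1786.

Test eqn y'=λy, z=hλ:
  k1=λy_n ⇒ h·k1=z·y_n;  k2=λ(1+7/11z)y_n ⇒ h·k2=z(1+7/11z)y_n
  y_{n+1}/y_n = 1 − 1/3z + 4/3z(1+7/11z) = 1 + z + 28/33z²
  Hence R(z) = 1 + z + 28/33z².

Boundary: |R(x)|=1, x<0.
x=-1.56: |R|=1.5049
R=1: x+28/33x²=0 ⇒ x=−33/28=-1.1786; min R=1−1/(4·28/33)=0.7054>−1
Confirm numerically:
  x=-0.896: |R|=0.78518 <1
  x=-0.748: |R|=0.72673 <1
  x=-0.540: |R|=0.70742 <1
  x=-1.707: |R|=1.76536 >1
  x=-1.332: |R|=1.17340 >1
  x=-1.249: |R|=1.07464 >1
Interval (-1.1786, 0).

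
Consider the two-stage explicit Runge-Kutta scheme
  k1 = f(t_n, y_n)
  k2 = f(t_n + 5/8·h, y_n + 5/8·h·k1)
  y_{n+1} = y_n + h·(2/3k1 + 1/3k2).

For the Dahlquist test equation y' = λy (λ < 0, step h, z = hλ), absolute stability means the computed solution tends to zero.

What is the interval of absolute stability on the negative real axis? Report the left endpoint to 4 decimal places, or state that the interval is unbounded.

Test eqn y'=λy, z=hλ:
  k1=λy_n ⇒ h·k1=z·y_n;  k2=λ(1+5/8z)y_n ⇒ h·k2=z(1+5/8z)y_n
  y_{n+1}/y_n = 1 + 2/3z + 1/3z(1+5/8z) = 1 + z + 5/24z²
  Hence R(z) = 1 + z + 5/24z².

Need |R(x)|<1, x<0.
x=-0.68: |R|=0.4163
R=1: x+5/24x²=0 ⇒ x=−24/5=-4.8000; min R=1−1/(4·5/24)=-0.2000>−1
Confirm numerically:
  x=-3.272: |R|=0.04159 <1
  x=-2.723: |R|=0.17826 <1
  x=-2.347: |R|=0.19941 <1
  x=-5.263: |R|=1.50766 >1
  x=-5.201: |R|=1.43450 >1
  x=-4.967: |R|=1.17281 >1
So |R|<1 on (-4.8000, 0).

(-4.8000, 0).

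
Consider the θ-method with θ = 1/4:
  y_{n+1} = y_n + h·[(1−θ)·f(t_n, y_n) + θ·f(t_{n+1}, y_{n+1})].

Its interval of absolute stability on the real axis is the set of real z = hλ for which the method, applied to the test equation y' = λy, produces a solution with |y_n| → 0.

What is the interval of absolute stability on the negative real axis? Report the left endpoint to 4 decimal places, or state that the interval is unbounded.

z∈(-4.0000,0).

On y'=λy, z=hλ:
  y_{n+1} = y_n + z·[3/4·y_n + 1/4·y_{n+1}] ⇒ (1 − 1/4z)y_{n+1} = (1 + 3/4z)y_n
  Hence R(z) = (1 + 3/4z)/(1 − 1/4z).

Find x<0 with |R(x)|<1.
x=-1.08: |R|=0.1496
R=−1: 1+3/4x = −1+1/4x ⇒ -1/2x=2 ⇒ x=2/(-1/2)=-4.0000
Confirm numerically:
  x=-3.474: |R|=0.85925 <1
  x=-3.152: |R|=0.76286 <1
  x=-3.085: |R|=0.74171 <1
  x=-1.668: |R|=0.17713 <1
  x=-4.234: |R|=1.05684 >1
  x=-4.155: |R|=1.03801 >1
Interval (-4.0000, 0).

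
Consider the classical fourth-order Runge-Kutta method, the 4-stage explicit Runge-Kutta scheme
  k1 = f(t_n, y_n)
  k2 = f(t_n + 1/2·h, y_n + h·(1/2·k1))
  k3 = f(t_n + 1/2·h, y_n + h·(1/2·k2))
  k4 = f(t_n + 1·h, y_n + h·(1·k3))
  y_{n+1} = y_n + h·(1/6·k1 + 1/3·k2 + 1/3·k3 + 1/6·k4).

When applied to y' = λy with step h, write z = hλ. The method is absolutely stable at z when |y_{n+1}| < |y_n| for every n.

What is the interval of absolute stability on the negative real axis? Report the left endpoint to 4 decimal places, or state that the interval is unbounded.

(-2.7853, 0).

With y'=λy (z=hλ):
  order 4, 4-stage ⇒ R(z)=1+z+z^2/2+z^3/6+z^4/24
  (e.g. R(-1.57)=0.27062, |R|=0.27062)

Find x<0 with |R(x)|<1.
x=-1.57: |R|=0.2706
|R(-1.57)|=0.2706 |R(-1.16)|=0.3281 |R(-0.65)|=0.5229
Bisect:
  x_lo=-3.1875 |R|=1.7961  x_hi=-0.3883 |R|=0.6783
  mid=-1.78787 |R|=0.28362 →hi
  mid=-2.48766 |R|=0.63648 →hi
  mid=-2.83756 |R|=1.08171 →lo
  mid=-2.66261 |R|=0.83025 →hi
  mid=-2.75009 |R|=0.94821 →hi
  mid=-2.79383 |R|=1.01294 →lo
  mid=-2.77196 |R|=0.98008 →hi
  mid=-2.78289 |R|=0.99638 →hi
  mid=-2.78836 |R|=1.00463 →lo
  mid=-2.78562 |R|=1.00050 →lo
  ...
  [-2.78545,-2.78528] ⇒ x*=-2.7853
Interval (-2.7853, 0).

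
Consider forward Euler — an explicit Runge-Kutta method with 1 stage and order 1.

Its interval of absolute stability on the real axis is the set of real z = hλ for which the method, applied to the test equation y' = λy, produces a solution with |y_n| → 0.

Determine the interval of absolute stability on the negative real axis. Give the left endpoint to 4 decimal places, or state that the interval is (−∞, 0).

z∈(-2.0000,0).

With y'=λy (z=hλ):
  order 1, 1-stage ⇒ R(z)=1+z
  (e.g. R(-1)=0.00000, |R|=0.00000)

Find x<0 with |R(x)|<1.
x=-1: |R|=0.0000
|R(-2.15)|=1.1500 |R(-1.08)|=0.0800 |R(-0.92)|=0.0800
Bisect:
  x_lo=-2.5289 |R|=1.5289  x_hi=-0.0938 |R|=0.9062
  mid=-1.31135 |R|=0.31135 →hi
  mid=-1.92011 |R|=0.92011 →hi
  mid=-2.22449 |R|=1.22449 →lo
  mid=-2.07230 |R|=1.07230 →lo
  mid=-1.99620 |R|=0.99620 →hi
  mid=-2.03425 |R|=1.03425 →lo
  mid=-2.01523 |R|=1.01523 →lo
  mid=-2.00571 |R|=1.00571 →lo
  ...
  [-2.00007,-1.99992] ⇒ x*=-2.0000
Interval (-2.0000, 0).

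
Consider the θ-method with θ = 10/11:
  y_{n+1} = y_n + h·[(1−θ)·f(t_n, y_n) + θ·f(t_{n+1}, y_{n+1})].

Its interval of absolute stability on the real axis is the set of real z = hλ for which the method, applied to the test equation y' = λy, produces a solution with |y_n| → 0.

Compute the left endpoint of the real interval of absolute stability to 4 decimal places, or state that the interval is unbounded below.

unbounded; (−∞, 0).

Test eqn y'=λy, z=hλ:
  y_{n+1} = y_n + z·[1/11·y_n + 10/11·y_{n+1}] ⇒ (1 − 10/11z)y_{n+1} = (1 + 1/11z)y_n
  R(z) = (1 + 1/11z)/(1 − 10/11z).

Need |R(x)|<1, x<0.
x=-1.27: |R|=0.4105
x=-2: |R|=0.2903
x=-10: |R|=0.0090
x=-100: |R|=0.0880
θ=10/11≥1/2 ⇒ |1+1/11x|<|1−10/11x| ∀x<0 ⇒ interval (−∞,0).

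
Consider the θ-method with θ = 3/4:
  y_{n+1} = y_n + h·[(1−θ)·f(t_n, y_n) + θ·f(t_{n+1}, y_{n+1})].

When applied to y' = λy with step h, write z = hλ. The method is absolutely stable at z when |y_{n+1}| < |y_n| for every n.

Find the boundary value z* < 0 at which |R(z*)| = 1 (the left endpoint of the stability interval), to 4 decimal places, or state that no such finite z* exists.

Set f=λy, z=hλ:
  y_{n+1} = y_n + z·[1/4·y_n + 3/4·y_{n+1}] ⇒ (1 − 3/4z)y_{n+1} = (1 + 1/4z)y_n
  so R(z) = (1 + 1/4z)/(1 − 3/4z).

Need |R(x)|<1, x<0.
x=-0.5: |R|=0.6364
x=-2: |R|=0.2000
x=-10: |R|=0.1765
x=-100: |R|=0.3158
θ=3/4≥1/2 ⇒ |1+1/4x|<|1−3/4x| ∀x<0 ⇒ unbounded interval.

unbounded; (−∞, 0).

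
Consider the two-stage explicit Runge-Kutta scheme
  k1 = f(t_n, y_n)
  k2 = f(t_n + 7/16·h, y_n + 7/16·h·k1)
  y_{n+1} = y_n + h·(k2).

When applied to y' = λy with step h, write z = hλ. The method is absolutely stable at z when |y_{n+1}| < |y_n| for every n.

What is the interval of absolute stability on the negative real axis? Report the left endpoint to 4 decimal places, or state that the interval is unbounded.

Set f=λy, z=hλ:
  k1=λy_n ⇒ h·k1=z·y_n;  k2=λ(1+7/16z)y_n ⇒ h·k2=z(1+7/16z)y_n
  y_{n+1}/y_n = 1 + z(1+7/16z) = 1 + z + 7/16z²
  R(z) = 1 + z + 7/16z².

Need |R(x)|<1, x<0.
x=-0.45: |R|=0.6386
R=1: x+7/16x²=0 ⇒ x=−16/7=-2.2857; min R=1−1/(4·7/16)=0.4286>−1
Confirm numerically:
  x=-2.143: |R|=0.86620 <1
  x=-2.004: |R|=0.75301 <1
  x=-1.700: |R|=0.56438 <1
  x=-1.560: |R|=0.50470 <1
  x=-2.739: |R|=1.54318 >1
  x=-2.342: |R|=1.05767 >1
Interval (-2.2857, 0).

z∈(-2.2857,0).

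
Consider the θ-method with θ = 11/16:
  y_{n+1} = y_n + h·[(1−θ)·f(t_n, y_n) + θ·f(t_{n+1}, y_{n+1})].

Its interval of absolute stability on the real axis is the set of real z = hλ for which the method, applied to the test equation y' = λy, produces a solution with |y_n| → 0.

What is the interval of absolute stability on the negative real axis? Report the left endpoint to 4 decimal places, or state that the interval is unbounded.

unbounded; (−∞, 0).

On y'=λy, z=hλ:
  y_{n+1} = y_n + z·[5/16·y_n + 11/16·y_{n+1}] ⇒ (1 − 11/16z)y_{n+1} = (1 + 5/16z)y_n
  so R(z) = (1 + 5/16z)/(1 − 11/16z).

Find x<0 with |R(x)|<1.
x=-1.17: |R|=0.3516
x=-2: |R|=0.1579
x=-10: |R|=0.2698
x=-100: |R|=0.4337
θ=11/16≥1/2 ⇒ |1+5/16x|<|1−11/16x| ∀x<0 ⇒ stable on all of ℝ⁻.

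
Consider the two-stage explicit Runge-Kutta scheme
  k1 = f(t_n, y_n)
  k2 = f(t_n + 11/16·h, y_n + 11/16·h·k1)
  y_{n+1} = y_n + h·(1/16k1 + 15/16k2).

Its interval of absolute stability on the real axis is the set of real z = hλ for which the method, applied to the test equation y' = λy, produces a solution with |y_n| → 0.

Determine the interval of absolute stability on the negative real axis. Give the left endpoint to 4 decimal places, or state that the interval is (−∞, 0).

On y'=λy, z=hλ:
  k1=λy_n ⇒ h·k1=z·y_n;  k2=λ(1+11/16z)y_n ⇒ h·k2=z(1+11/16z)y_n
  y_{n+1}/y_n = 1 + 1/16z + 15/16z(1+11/16z) = 1 + z + 165/256z²
  Hence R(z) = 1 + z + 165/256z².

Need |R(x)|<1, x<0.
x=-0.57: |R|=0.6394
R=1: x+165/256x²=0 ⇒ x=−256/165=-1.5515; min R=1−1/(4·165/256)=0.6121>−1
Confirm numerically:
  x=-1.490: |R|=0.94092 <1
  x=-0.878: |R|=0.61886 <1
  x=-0.859: |R|=0.61659 <1
  x=-1.960: |R|=1.51603 >1
  x=-1.792: |R|=1.27776 >1
  x=-1.572: |R|=1.02076 >1
Interval (-1.5515, 0).

(-1.5515, 0).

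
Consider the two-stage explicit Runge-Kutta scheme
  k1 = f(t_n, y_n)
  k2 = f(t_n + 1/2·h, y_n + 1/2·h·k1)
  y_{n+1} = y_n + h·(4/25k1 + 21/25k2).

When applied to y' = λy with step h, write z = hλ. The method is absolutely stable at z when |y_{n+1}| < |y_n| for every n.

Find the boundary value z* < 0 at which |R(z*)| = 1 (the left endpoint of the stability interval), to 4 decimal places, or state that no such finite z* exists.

Test eqn y'=λy, z=hλ:
  k1=λy_n ⇒ h·k1=z·y_n;  k2=λ(1+1/2z)y_n ⇒ h·k2=z(1+1/2z)y_n
  y_{n+1}/y_n = 1 + 4/25z + 21/25z(1+1/2z) = 1 + z + 21/50z²
  R(z) = 1 + z + 21/50z².

Find x<0 with |R(x)|<1.
x=-1.72: |R|=0.5225
R=1: x+21/50x²=0 ⇒ x=−50/21=-2.3810; min R=1−1/(4·21/50)=0.4048>−1
Confirm numerically:
  x=-2.250: |R|=0.87625 <1
  x=-2.220: |R|=0.84993 <1
  x=-1.408: |R|=0.42463 <1
  x=-1.076: |R|=0.41027 <1
  x=-2.618: |R|=1.26065 >1
  x=-2.609: |R|=1.24989 >1
  x=-2.437: |R|=1.05737 >1
So |R|<1 on (-2.3810, 0).

z* = -2.3810.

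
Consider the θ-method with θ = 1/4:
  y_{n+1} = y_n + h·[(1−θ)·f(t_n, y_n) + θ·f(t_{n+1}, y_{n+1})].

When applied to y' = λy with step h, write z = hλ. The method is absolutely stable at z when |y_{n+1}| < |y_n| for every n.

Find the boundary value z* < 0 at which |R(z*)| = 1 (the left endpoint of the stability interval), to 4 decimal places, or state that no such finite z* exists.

z* = -4.0000.

Test eqn y'=λy, z=hλ:
  y_{n+1} = y_n + z·[3/4·y_n + 1/4·y_{n+1}] ⇒ (1 − 1/4z)y_{n+1} = (1 + 3/4z)y_n
  Hence R(z) = (1 + 3/4z)/(1 − 1/4z).

Boundary: |R(x)|=1, x<0.
x=-1.67: |R|=0.1781
R=−1: 1+3/4x = −1+1/4x ⇒ -1/2x=2 ⇒ x=2/(-1/2)=-4.0000
Confirm numerically:
  x=-3.510: |R|=0.86951 <1
  x=-3.353: |R|=0.82402 <1
  x=-2.571: |R|=0.56506 <1
  x=-4.374: |R|=1.08932 >1
  x=-4.264: |R|=1.06389 >1
  x=-4.225: |R|=1.05471 >1
Stable set (-4.0000, 0).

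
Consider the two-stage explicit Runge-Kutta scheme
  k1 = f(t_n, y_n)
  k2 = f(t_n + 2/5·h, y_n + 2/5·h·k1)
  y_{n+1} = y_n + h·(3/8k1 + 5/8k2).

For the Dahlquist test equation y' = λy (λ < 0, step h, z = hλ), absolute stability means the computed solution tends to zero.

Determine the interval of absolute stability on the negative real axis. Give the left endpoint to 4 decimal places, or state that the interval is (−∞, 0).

Set f=λy, z=hλ:
  k1=λy_n ⇒ h·k1=z·y_n;  k2=λ(1+2/5z)y_n ⇒ h·k2=z(1+2/5z)y_n
  y_{n+1}/y_n = 1 + 3/8z + 5/8z(1+2/5z) = 1 + z + 1/4z²
  ⇒ R(z) = 1 + z + 1/4z².

Need |R(x)|<1, x<0.
x=-1.63: |R|=0.0342
R=1: x+1/4x²=0 ⇒ x=−4=-4.0000; min R=1−1/(4·1/4)=0.0000>−1
Confirm numerically:
  x=-3.598: |R|=0.63840 <1
  x=-3.502: |R|=0.56400 <1
  x=-3.028: |R|=0.26420 <1
  x=-2.744: |R|=0.13838 <1
  x=-4.563: |R|=1.64224 >1
  x=-4.137: |R|=1.14169 >1
Interval (-4.0000, 0).

(-4.0000, 0).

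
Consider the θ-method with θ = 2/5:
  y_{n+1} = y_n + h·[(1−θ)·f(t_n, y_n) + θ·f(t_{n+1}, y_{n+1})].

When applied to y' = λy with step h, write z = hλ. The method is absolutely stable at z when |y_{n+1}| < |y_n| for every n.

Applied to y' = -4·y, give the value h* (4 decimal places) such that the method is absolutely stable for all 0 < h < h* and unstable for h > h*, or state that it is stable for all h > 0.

(-10.0000,0); λ=-4 ⇒ h* = (10)/4 = 2.5000.

Set f=λy, z=hλ:
  y_{n+1} = y_n + z·[3/5·y_n + 2/5·y_{n+1}] ⇒ (1 − 2/5z)y_{n+1} = (1 + 3/5z)y_n
  ⇒ R(z) = (1 + 3/5z)/(1 − 2/5z).

Boundary: |R(x)|=1, x<0.
x=-1.38: |R|=0.1108
R=−1: 1+3/5x = −1+2/5x ⇒ -1/5x=2 ⇒ x=2/(-1/5)=-10.0000
Confirm numerically:
  x=-7.852: |R|=0.89625 <1
  x=-5.270: |R|=0.69562 <1
  x=-4.796: |R|=0.64337 <1
  x=-4.738: |R|=0.63650 <1
  x=-10.436: |R|=1.01685 >1
  x=-10.419: |R|=1.01622 >1
  x=-10.114: |R|=1.00452 >1
So |R|<1 on (-10.0000, 0).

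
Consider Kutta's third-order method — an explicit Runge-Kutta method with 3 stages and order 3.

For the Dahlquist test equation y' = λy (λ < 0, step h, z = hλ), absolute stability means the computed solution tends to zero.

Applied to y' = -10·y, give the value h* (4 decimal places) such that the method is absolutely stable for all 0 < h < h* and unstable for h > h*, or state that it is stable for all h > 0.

Set f=λy, z=hλ:
  order 3, 3-stage ⇒ R(z)=1+z+z^2/2+z^3/6
  (e.g. R(-0.79)=0.43988, |R|=0.43988)

Find x<0 with |R(x)|<1.
x=-0.79: |R|=0.4399
|R(-1.84)|=0.1855 |R(-1.41)|=0.1168 |R(-1.1)|=0.2832
Bisect:
  x_lo=-3.3293 |R|=2.9378  x_hi=-0.1858 |R|=0.8304
  mid=-1.75755 |R|=0.11790 →hi
  mid=-2.54345 |R|=1.05120 →lo
  mid=-2.15050 |R|=0.49573 →hi
  mid=-2.34698 |R|=0.74747 →hi
  mid=-2.44521 |R|=0.89236 →hi
  mid=-2.49433 |R|=0.96998 →hi
  mid=-2.51889 |R|=1.01013 →lo
  mid=-2.50661 |R|=0.98994 →hi
  mid=-2.51275 |R|=1.00001 →lo
  mid=-2.50968 |R|=0.99497 →hi
  ...
  [-2.51275,-2.51256] ⇒ x*=-2.5127
So |R|<1 on (-2.5127, 0).

(-2.5127,0); λ=-10 ⇒ h* = 0.2513.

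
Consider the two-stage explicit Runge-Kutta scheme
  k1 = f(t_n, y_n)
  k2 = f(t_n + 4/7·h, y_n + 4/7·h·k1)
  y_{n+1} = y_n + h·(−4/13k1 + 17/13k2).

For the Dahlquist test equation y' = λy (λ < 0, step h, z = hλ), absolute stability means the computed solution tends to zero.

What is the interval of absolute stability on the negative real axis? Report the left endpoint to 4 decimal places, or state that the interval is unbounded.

z∈(-1.3382,0).

Test eqn y'=λy, z=hλ:
  k1=λy_n ⇒ h·k1=z·y_n;  k2=λ(1+4/7z)y_n ⇒ h·k2=z(1+4/7z)y_n
  y_{n+1}/y_n = 1 − 4/13z + 17/13z(1+4/7z) = 1 + z + 68/91z²
  Hence R(z) = 1 + z + 68/91z².

Boundary: |R(x)|=1, x<0.
x=-0.55: |R|=0.6760
R=1: x+68/91x²=0 ⇒ x=−91/68=-1.3382; min R=1−1/(4·68/91)=0.6654>−1
Confirm numerically:
  x=-1.169: |R|=0.85217 <1
  x=-1.058: |R|=0.77845 <1
  x=-0.661: |R|=0.66549 <1
  x=-0.536: |R|=0.67868 <1
  x=-1.809: |R|=1.63637 >1
  x=-1.769: |R|=1.56942 >1
  x=-1.458: |R|=1.13048 >1
So |R|<1 on (-1.3382, 0).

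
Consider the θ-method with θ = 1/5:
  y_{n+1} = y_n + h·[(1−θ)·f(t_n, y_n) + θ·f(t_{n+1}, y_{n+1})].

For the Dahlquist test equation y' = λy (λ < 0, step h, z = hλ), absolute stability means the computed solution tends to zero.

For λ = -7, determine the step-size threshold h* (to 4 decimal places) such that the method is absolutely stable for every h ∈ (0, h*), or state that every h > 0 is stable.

On y'=λy, z=hλ:
  y_{n+1} = y_n + z·[4/5·y_n + 1/5·y_{n+1}] ⇒ (1 − 1/5z)y_{n+1} = (1 + 4/5z)y_n
  so R(z) = (1 + 4/5z)/(1 − 1/5z).

Find x<0 with |R(x)|<1.
x=-0.97: |R|=0.1876
R=−1: 1+4/5x = −1+1/5x ⇒ -3/5x=2 ⇒ x=2/(-3/5)=-3.3333
Confirm numerically:
  x=-2.995: |R|=0.87305 <1
  x=-2.770: |R|=0.78250 <1
  x=-2.765: |R|=0.78042 <1
  x=-1.636: |R|=0.23267 <1
  x=-3.585: |R|=1.08794 >1
  x=-3.412: |R|=1.02806 >1
Interval (-3.3333, 0).

(-3.3333,0); λ=-7 ⇒ h* = (10/3)/7 = 0.4762.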